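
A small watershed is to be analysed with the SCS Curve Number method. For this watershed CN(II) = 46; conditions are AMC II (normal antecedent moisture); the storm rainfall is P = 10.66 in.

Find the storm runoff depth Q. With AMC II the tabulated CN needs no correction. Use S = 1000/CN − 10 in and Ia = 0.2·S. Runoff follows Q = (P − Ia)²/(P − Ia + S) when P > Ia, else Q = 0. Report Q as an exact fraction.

Average conditions: CN = 46 (no AMC adjustment).
Max retention: S = 1000/46 − 10 = 270/23 in (≈ 11.739 in)
Initial abstraction Ia = S/5 = (270/23)/5 = 54/23 ≈ 2.348 in
P − Ia = 10.660 − 2.348 = 9559/1150 ≈ 8.312 in (> 0, runoff occurs)
Q = (9559/1150)²/((9559/1150) + 270/23) = (91374481/1322500)/(23059/1150) = 91374481/26517850 in ≈ 3.446 in

Q = 91374481/26517850 in ≈ 3.446 in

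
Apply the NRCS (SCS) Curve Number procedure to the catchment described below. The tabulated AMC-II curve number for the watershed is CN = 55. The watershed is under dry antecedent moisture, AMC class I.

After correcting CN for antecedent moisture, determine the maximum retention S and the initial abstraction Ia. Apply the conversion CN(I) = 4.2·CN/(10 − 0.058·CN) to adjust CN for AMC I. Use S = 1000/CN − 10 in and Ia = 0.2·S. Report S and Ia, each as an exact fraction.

S = 1500/77 in ≈ 19.481 in; Ia = 300/77 in ≈ 3.896 in

Dry (AMC I): CN(I) = 4.2·55/(10 − 0.058·55) = 231/(681/100) = 7700/227 ≈ 33.921
Retention S: 1000/CN − 10 with CN=33.921 → S = 1500/77 ≈ 19.481 in
Ia = 0.2·(1500/77) = 300/77 in ≈ 3.896 in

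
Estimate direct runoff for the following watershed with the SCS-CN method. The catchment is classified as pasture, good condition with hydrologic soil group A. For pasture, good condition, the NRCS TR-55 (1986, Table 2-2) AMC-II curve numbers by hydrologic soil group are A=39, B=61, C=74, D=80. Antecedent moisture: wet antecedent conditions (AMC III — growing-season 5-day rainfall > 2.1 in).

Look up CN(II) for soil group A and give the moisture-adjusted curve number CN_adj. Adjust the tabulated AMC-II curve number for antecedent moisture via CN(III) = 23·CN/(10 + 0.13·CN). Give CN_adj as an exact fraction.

CN_adj = 89700/1507 ≈ 59.522

NRCS table: pasture, good condition, soil group A → CN(II) = 39
Adjust CN=39 to AMC III: 23·39/(10 + 0.13·39) → 897 ÷ (1507/100) = 89700/1507 ≈ 59.522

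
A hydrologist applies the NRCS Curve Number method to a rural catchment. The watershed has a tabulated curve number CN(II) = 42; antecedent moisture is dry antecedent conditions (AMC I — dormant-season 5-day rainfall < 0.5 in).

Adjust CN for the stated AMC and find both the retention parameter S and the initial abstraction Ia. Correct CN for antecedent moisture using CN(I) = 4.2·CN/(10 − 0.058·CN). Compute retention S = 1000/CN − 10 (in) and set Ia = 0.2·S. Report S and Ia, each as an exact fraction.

S = 14500/441 in ≈ 32.880 in; Ia = 2900/441 in ≈ 6.576 in

Adjust CN=42 to AMC I: 4.2·42/(10 − 0.058·42) → (882/5) ÷ (1891/250) = 44100/1891 ≈ 23.321
Retention S: 1000/CN − 10 with CN=23.321 → S = 14500/441 ≈ 32.880 in
Ia = 0.2S: 0.2·32.880 = 6.576 in (exactly 2900/441)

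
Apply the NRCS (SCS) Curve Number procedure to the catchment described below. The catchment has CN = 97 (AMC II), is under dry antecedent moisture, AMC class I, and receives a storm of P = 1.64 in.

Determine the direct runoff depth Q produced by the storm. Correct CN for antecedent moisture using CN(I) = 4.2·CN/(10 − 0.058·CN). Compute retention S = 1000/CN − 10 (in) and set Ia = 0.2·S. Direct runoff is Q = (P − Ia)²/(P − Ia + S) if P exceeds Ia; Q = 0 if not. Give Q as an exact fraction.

CN(I) from CN(II)=97: (4.2·97)/(10 − 0.058·97) = 67900/729 ≈ 93.141
S = 1000/(67900/729) − 10 = 500/679 in ≈ 0.736 in
Initial abstraction Ia = S/5 = (500/679)/5 = 100/679 ≈ 0.147 in
Excess rainfall: 1.640 − 0.147 = 1.493 in; P > Ia so Q > 0
Q: (25339/16975)² ÷ (37839/16975) = 642064921/642317025 in (≈ 1.000 in)

Q = 642064921/642317025 in ≈ 1.000 in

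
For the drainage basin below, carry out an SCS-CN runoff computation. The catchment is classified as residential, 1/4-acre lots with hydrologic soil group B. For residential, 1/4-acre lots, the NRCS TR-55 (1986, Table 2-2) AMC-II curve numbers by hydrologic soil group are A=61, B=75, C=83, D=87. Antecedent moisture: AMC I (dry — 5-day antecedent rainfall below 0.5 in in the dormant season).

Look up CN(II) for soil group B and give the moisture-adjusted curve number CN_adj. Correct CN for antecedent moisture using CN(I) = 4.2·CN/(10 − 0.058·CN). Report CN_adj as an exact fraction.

CN_adj = 6300/113 ≈ 55.752

NRCS table: residential, 1/4-acre lots, soil group B → CN(II) = 75
Dry (AMC I): CN(I) = 4.2·75/(10 − 0.058·75) = 315/(113/20) = 6300/113 ≈ 55.752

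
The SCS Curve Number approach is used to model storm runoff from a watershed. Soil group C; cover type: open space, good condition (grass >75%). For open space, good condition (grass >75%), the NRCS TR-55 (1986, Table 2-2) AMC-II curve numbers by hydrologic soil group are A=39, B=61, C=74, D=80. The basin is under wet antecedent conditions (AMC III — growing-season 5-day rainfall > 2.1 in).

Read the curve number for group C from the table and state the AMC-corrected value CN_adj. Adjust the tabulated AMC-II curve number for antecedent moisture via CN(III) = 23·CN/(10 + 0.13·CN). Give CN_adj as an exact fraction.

CN_adj = 85100/981 ≈ 86.748

NRCS table: open space, good condition (grass >75%), soil group C → CN(II) = 74
Wet (AMC III): CN(III) = 23·74/(10 + 0.13·74) = 1702/(981/50) = 85100/981 ≈ 86.748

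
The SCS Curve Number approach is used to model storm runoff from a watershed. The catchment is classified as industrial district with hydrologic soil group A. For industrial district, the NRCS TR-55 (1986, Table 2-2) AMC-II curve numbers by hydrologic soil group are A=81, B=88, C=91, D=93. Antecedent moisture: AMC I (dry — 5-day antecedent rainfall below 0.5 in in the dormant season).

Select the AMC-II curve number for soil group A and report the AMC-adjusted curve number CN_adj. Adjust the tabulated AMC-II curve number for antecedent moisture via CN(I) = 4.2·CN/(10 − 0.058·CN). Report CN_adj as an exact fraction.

NRCS table: industrial district, soil group A → CN(II) = 81
Dry (AMC I): CN(I) = 4.2·81/(10 − 0.058·81) = (1701/5)/(2651/500) = 170100/2651 ≈ 64.164

CN_adj = 170100/2651 ≈ 64.164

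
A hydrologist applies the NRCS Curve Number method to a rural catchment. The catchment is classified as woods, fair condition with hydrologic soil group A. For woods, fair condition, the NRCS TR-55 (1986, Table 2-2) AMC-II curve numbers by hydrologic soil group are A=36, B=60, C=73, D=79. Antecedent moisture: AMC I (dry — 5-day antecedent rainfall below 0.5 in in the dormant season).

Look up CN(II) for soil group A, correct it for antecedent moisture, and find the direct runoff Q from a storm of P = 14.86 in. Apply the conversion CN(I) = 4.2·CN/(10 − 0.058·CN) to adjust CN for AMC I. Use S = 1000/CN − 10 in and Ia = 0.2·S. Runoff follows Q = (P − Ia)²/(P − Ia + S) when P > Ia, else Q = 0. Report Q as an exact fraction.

NRCS table: woods, fair condition, soil group A → CN(II) = 36
Adjust CN=36 to AMC I: 4.2·36/(10 − 0.058·36) → (756/5) ÷ (989/125) = 18900/989 ≈ 19.110
Max retention: S = 1000/(18900/989) − 10 = 8000/189 in (≈ 42.328 in)
Ia = 0.2·(8000/189) = 1600/189 in ≈ 8.466 in
Since P=14.860 > Ia=8.466: effective rainfall P−Ia = 60427/9450 in
Runoff Q = (P−Ia)²/(P−Ia+S) = (6.394)²/(6.394+42.328) = 3651422329/4351035150 ≈ 0.839 in

Q = 3651422329/4351035150 in ≈ 0.839 in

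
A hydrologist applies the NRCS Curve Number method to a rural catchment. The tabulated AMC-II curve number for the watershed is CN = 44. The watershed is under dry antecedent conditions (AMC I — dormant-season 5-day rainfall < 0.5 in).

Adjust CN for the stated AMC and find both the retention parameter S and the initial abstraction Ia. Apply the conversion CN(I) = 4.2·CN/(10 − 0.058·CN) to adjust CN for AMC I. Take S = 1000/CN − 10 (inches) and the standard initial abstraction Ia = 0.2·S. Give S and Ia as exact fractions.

S = 1000/33 in ≈ 30.303 in; Ia = 200/33 in ≈ 6.061 in

Adjust CN=44 to AMC I: 4.2·44/(10 − 0.058·44) → (924/5) ÷ (931/125) = 3300/133 ≈ 24.812
Retention S: 1000/CN − 10 with CN=24.812 → S = 1000/33 ≈ 30.303 in
Initial abstraction Ia = S/5 = (1000/33)/5 = 200/33 ≈ 6.061 in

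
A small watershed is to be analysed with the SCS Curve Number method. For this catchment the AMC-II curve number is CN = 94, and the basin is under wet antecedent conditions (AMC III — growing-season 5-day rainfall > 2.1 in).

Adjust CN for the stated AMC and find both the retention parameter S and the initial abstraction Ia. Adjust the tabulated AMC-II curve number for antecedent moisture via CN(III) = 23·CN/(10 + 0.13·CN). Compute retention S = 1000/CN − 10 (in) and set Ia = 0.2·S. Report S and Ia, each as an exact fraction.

CN(III) from CN(II)=94: (23·94)/(10 + 0.13·94) = 108100/1111 ≈ 97.300
S = 1000/(108100/1111) − 10 = 300/1081 in ≈ 0.278 in
Ia = 0.2·(300/1081) = 60/1081 in ≈ 0.056 in

S = 300/1081 in ≈ 0.278 in; Ia = 60/1081 in ≈ 0.056 in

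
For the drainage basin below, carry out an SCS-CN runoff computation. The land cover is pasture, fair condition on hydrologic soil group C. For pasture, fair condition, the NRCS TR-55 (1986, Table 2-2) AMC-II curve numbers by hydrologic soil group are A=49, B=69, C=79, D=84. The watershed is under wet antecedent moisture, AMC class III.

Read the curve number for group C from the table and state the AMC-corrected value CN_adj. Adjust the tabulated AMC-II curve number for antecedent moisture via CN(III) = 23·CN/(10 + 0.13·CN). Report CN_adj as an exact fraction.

CN_adj = 181700/2027 ≈ 89.640

NRCS table: pasture, fair condition, soil group C → CN(II) = 79
Wet (AMC III): CN(III) = 23·79/(10 + 0.13·79) = 1817/(2027/100) = 181700/2027 ≈ 89.640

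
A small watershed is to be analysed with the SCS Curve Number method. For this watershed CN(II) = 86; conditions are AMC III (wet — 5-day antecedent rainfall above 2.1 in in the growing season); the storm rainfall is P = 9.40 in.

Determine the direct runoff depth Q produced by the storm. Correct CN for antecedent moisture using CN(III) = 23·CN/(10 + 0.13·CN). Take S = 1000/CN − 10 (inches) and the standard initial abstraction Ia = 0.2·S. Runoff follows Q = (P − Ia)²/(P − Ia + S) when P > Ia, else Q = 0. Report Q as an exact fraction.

Q = 2096083089/243704435 in ≈ 8.601 in

CN(III) from CN(II)=86: (23·86)/(10 + 0.13·86) = 98900/1059 ≈ 93.390
Max retention: S = 1000/(98900/1059) − 10 = 700/989 in (≈ 0.708 in)
Ia = 0.2·(700/989) = 140/989 in ≈ 0.142 in
Excess rainfall: 9.400 − 0.142 = 9.258 in; P > Ia so Q > 0
Runoff Q = (P−Ia)²/(P−Ia+S) = (9.258)²/(9.258+0.708) = 2096083089/243704435 ≈ 8.601 in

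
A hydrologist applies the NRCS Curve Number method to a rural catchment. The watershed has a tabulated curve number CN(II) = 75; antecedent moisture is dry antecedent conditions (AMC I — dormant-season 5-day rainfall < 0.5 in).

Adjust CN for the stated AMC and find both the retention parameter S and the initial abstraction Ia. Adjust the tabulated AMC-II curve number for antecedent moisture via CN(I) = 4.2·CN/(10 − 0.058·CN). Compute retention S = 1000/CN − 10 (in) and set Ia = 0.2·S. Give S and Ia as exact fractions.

Adjust CN=75 to AMC I: 4.2·75/(10 − 0.058·75) → 315 ÷ (113/20) = 6300/113 ≈ 55.752
Max retention: S = 1000/(6300/113) − 10 = 500/63 in (≈ 7.937 in)
Initial abstraction Ia = S/5 = (500/63)/5 = 100/63 ≈ 1.587 in

S = 500/63 in ≈ 7.937 in; Ia = 100/63 in ≈ 1.587 in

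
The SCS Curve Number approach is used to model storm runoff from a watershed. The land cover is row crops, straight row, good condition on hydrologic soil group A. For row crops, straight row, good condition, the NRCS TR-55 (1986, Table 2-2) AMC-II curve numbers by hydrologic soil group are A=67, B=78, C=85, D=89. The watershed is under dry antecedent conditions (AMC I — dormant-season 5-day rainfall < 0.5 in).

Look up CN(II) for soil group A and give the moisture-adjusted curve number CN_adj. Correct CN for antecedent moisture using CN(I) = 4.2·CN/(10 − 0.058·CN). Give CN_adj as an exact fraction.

CN_adj = 46900/1019 ≈ 46.026

NRCS table: row crops, straight row, good condition, soil group A → CN(II) = 67
Dry (AMC I): CN(I) = 4.2·67/(10 − 0.058·67) = (1407/5)/(3057/500) = 46900/1019 ≈ 46.026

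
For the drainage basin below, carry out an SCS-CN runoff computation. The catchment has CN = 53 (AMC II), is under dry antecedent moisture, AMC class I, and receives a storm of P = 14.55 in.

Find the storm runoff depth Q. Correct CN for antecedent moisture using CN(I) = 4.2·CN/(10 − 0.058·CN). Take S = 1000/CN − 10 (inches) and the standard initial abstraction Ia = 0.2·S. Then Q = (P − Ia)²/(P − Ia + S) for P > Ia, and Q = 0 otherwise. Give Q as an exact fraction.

Dry (AMC I): CN(I) = 4.2·53/(10 − 0.058·53) = (1113/5)/(3463/500) = 111300/3463 ≈ 32.140
Max retention: S = 1000/(111300/3463) − 10 = 23500/1113 in (≈ 21.114 in)
Initial abstraction Ia = S/5 = (23500/1113)/5 = 4700/1113 ≈ 4.223 in
Excess rainfall: 14.550 − 4.223 = 10.327 in; P > Ia so Q > 0
Q: (229883/22260)² ÷ (699883/22260) = 52846193689/15579395580 in (≈ 3.392 in)

Q = 52846193689/15579395580 in ≈ 3.392 in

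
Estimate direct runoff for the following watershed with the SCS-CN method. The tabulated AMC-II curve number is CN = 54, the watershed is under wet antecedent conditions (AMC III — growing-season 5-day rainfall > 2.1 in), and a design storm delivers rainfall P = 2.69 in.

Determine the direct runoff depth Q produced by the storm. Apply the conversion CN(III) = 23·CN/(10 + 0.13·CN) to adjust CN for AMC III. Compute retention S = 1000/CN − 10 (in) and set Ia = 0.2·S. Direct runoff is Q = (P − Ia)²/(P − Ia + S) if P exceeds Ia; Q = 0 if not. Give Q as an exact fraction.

Q = 27699169/41210100 in ≈ 0.672 in

Adjust CN=54 to AMC III: 23·54/(10 + 0.13·54) → 1242 ÷ (851/50) = 2700/37 ≈ 72.973
Retention S: 1000/CN − 10 with CN=72.973 → S = 100/27 ≈ 3.704 in
Ia = 0.2·(100/27) = 20/27 in ≈ 0.741 in
Excess rainfall: 2.690 − 0.741 = 1.949 in; P > Ia so Q > 0
Q = (5263/2700)²/((5263/2700) + 100/27) = (27699169/7290000)/(15263/2700) = 27699169/41210100 in ≈ 0.672 in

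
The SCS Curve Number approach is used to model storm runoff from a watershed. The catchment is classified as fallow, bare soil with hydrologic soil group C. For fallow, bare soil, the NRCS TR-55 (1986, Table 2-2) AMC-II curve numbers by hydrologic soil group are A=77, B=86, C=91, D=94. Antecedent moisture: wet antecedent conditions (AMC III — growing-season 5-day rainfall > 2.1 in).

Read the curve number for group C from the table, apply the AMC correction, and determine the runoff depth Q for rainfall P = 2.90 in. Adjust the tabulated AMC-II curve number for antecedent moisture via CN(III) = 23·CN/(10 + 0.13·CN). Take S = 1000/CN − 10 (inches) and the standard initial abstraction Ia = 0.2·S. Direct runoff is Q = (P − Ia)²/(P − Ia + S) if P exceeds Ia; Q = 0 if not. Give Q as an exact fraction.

NRCS table: fallow, bare soil, soil group C → CN(II) = 91
Adjust CN=91 to AMC III: 23·91/(10 + 0.13·91) → 2093 ÷ (2183/100) = 209300/2183 ≈ 95.877
Max retention: S = 1000/(209300/2183) − 10 = 900/2093 in (≈ 0.430 in)
Initial abstraction Ia = S/5 = (900/2093)/5 = 180/2093 ≈ 0.086 in
Since P=2.900 > Ia=0.086: effective rainfall P−Ia = 58897/20930 in
Runoff Q = (P−Ia)²/(P−Ia+S) = (2.814)²/(2.814+0.430) = 3468856609/1421084210 ≈ 2.441 in

Q = 3468856609/1421084210 in ≈ 2.441 in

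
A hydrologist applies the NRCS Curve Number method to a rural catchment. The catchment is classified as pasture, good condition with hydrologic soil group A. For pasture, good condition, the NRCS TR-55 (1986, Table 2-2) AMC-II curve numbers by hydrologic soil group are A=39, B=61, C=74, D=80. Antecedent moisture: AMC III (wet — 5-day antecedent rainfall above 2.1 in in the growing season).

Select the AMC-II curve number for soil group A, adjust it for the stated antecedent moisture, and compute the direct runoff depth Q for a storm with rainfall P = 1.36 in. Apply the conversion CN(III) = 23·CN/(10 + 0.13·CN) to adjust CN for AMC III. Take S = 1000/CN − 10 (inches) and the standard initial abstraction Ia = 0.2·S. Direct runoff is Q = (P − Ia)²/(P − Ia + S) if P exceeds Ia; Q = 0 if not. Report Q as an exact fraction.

NRCS table: pasture, good condition, soil group A → CN(II) = 39
Adjust CN=39 to AMC III: 23·39/(10 + 0.13·39) → 897 ÷ (1507/100) = 89700/1507 ≈ 59.522
Retention S: 1000/CN − 10 with CN=59.522 → S = 6100/897 ≈ 6.800 in
Ia = 0.2·(6100/897) = 1220/897 in ≈ 1.360 in
P = 1.360 ≤ Ia = 1.360 in: entire storm abstracted, Q = 0.

Q = 0 in ≈ 0.000 in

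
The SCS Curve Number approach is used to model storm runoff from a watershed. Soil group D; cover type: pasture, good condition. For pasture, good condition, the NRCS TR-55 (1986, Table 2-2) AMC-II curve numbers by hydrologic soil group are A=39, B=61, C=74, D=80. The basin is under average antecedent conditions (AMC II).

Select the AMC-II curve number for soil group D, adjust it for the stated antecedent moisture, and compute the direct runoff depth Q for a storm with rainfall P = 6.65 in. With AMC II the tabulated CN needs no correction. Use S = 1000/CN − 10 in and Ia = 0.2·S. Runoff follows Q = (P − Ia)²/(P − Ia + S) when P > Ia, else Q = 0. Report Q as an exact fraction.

NRCS table: pasture, good condition, soil group D → CN(II) = 80
CN(II) = 80; AMC II needs no correction.
Max retention: S = 1000/80 − 10 = 5/2 in (≈ 2.500 in)
Ia = 0.2·(5/2) = 1/2 in ≈ 0.500 in
P − Ia = 6.650 − 0.500 = 123/20 ≈ 6.150 in (> 0, runoff occurs)
Q = (123/20)²/((123/20) + 5/2) = (15129/400)/(173/20) = 15129/3460 in ≈ 4.373 in

Q = 15129/3460 in ≈ 4.373 in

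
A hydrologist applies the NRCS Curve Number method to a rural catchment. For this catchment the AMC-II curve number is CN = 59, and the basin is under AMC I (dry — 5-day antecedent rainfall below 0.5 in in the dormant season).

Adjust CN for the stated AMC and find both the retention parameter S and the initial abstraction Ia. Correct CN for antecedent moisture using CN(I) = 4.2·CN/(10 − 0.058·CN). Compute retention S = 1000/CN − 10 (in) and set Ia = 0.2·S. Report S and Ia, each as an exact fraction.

S = 20500/1239 in ≈ 16.546 in; Ia = 4100/1239 in ≈ 3.309 in

Dry (AMC I): CN(I) = 4.2·59/(10 − 0.058·59) = (1239/5)/(3289/500) = 123900/3289 ≈ 37.671
Max retention: S = 1000/(123900/3289) − 10 = 20500/1239 in (≈ 16.546 in)
Ia = 0.2S: 0.2·16.546 = 3.309 in (exactly 4100/1239)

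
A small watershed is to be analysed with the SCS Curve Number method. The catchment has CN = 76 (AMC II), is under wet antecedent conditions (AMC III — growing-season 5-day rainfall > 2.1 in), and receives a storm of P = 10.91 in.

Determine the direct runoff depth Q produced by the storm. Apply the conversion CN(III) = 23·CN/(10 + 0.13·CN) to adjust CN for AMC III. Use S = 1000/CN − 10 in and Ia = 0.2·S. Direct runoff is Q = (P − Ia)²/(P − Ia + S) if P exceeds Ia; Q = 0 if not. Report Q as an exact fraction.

Q = 216008364289/22932317900 in ≈ 9.419 in

Adjust CN=76 to AMC III: 23·76/(10 + 0.13·76) → 1748 ÷ (497/25) = 43700/497 ≈ 87.928
S = 1000/(43700/497) − 10 = 600/437 in ≈ 1.373 in
Initial abstraction Ia = S/5 = (600/437)/5 = 120/437 ≈ 0.275 in
Excess rainfall: 10.910 − 0.275 = 10.635 in; P > Ia so Q > 0
Q = (464767/43700)²/((464767/43700) + 600/437) = (216008364289/1909690000)/(524767/43700) = 216008364289/22932317900 in ≈ 9.419 in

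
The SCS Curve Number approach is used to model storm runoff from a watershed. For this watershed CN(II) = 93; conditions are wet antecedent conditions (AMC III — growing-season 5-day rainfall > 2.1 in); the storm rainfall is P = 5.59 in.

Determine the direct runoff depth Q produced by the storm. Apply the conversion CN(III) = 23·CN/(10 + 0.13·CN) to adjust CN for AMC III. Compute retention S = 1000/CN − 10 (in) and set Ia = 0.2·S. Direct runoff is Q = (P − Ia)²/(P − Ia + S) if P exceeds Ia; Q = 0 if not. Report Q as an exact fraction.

Wet (AMC III): CN(III) = 23·93/(10 + 0.13·93) = 2139/(2209/100) = 213900/2209 ≈ 96.831
Retention S: 1000/CN − 10 with CN=96.831 → S = 700/2139 ≈ 0.327 in
Initial abstraction Ia = S/5 = (700/2139)/5 = 140/2139 ≈ 0.065 in
Excess rainfall: 5.590 − 0.065 = 5.525 in; P > Ia so Q > 0
Runoff Q = (P−Ia)²/(P−Ia+S) = (5.525)²/(5.525+0.327) = 1396417253401/267738843900 ≈ 5.216 in

Q = 1396417253401/267738843900 in ≈ 5.216 in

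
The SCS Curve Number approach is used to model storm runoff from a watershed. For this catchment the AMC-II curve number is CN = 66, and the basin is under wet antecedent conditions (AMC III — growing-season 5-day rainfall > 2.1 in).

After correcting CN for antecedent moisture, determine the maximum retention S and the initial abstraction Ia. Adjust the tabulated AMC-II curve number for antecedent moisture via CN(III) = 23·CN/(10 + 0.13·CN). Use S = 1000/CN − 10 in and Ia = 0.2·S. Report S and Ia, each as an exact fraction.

S = 1700/759 in ≈ 2.240 in; Ia = 340/759 in ≈ 0.448 in

CN(III) from CN(II)=66: (23·66)/(10 + 0.13·66) = 75900/929 ≈ 81.701
S = 1000/(75900/929) − 10 = 1700/759 in ≈ 2.240 in
Ia = 0.2·(1700/759) = 340/759 in ≈ 0.448 in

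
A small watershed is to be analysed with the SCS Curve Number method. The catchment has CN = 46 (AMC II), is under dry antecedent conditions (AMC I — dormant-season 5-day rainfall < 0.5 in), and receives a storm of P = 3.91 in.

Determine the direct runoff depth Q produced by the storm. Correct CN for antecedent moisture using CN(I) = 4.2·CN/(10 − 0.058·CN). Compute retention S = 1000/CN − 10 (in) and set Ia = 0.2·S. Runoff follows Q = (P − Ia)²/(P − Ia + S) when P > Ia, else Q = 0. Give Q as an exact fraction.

Q = 0 in ≈ 0.000 in

Adjust CN=46 to AMC I: 4.2·46/(10 − 0.058·46) → (966/5) ÷ (1833/250) = 16100/611 ≈ 26.350
Max retention: S = 1000/(16100/611) − 10 = 4500/161 in (≈ 27.950 in)
Initial abstraction Ia = S/5 = (4500/161)/5 = 900/161 ≈ 5.590 in
P = 3.910 ≤ Ia = 5.590 in: entire storm abstracted, Q = 0.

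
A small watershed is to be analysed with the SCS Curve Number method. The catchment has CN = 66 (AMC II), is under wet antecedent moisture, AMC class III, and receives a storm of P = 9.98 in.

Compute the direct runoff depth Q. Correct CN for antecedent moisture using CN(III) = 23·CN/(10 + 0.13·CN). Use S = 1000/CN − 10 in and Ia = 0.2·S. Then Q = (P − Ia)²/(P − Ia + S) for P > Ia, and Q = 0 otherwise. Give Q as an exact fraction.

Q = 130856551081/16953820950 in ≈ 7.718 in

CN(III) from CN(II)=66: (23·66)/(10 + 0.13·66) = 75900/929 ≈ 81.701
Retention S: 1000/CN − 10 with CN=81.701 → S = 1700/759 ≈ 2.240 in
Initial abstraction Ia = S/5 = (1700/759)/5 = 340/759 ≈ 0.448 in
P − Ia = 9.980 − 0.448 = 361741/37950 ≈ 9.532 in (> 0, runoff occurs)
Q: (361741/37950)² ÷ (446741/37950) = 130856551081/16953820950 in (≈ 7.718 in)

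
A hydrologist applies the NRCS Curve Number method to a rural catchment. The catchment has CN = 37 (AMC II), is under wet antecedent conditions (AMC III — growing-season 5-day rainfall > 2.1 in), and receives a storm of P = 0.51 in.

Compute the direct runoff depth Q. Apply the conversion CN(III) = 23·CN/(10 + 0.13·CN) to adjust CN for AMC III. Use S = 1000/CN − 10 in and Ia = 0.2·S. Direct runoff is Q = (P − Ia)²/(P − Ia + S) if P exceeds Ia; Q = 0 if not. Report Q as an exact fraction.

Q = 0 in ≈ 0.000 in

Adjust CN=37 to AMC III: 23·37/(10 + 0.13·37) → 851 ÷ (1481/100) = 85100/1481 ≈ 57.461
S = 1000/(85100/1481) − 10 = 6300/851 in ≈ 7.403 in
Ia = 0.2S: 0.2·7.403 = 1.481 in (exactly 1260/851)
P = 0.510 ≤ Ia = 1.481 in: entire storm abstracted, Q = 0.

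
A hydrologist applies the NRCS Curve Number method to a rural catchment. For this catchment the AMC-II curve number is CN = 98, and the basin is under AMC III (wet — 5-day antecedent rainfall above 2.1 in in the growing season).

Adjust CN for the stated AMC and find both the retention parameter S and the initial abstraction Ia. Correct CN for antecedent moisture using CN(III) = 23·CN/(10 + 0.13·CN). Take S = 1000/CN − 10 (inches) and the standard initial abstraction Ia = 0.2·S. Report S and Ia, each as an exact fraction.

CN(III) from CN(II)=98: (23·98)/(10 + 0.13·98) = 112700/1137 ≈ 99.120
Max retention: S = 1000/(112700/1137) − 10 = 100/1127 in (≈ 0.089 in)
Ia = 0.2S: 0.2·0.089 = 0.018 in (exactly 20/1127)

S = 100/1127 in ≈ 0.089 in; Ia = 20/1127 in ≈ 0.018 in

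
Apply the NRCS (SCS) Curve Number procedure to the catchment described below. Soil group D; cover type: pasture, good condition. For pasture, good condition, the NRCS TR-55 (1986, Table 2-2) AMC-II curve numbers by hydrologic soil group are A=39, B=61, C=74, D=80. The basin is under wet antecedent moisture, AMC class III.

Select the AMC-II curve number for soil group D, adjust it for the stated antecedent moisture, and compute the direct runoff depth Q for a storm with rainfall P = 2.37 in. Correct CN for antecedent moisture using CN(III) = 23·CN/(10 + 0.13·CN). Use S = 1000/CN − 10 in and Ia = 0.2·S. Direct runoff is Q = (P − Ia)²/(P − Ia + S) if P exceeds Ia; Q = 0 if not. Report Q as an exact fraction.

NRCS table: pasture, good condition, soil group D → CN(II) = 80
Wet (AMC III): CN(III) = 23·80/(10 + 0.13·80) = 1840/(102/5) = 4600/51 ≈ 90.196
Retention S: 1000/CN − 10 with CN=90.196 → S = 25/23 ≈ 1.087 in
Initial abstraction Ia = S/5 = (25/23)/5 = 5/23 ≈ 0.217 in
Since P=2.370 > Ia=0.217: effective rainfall P−Ia = 4951/2300 in
Q: (4951/2300)² ÷ (7451/2300) = 24512401/17137300 in (≈ 1.430 in)

Q = 24512401/17137300 in ≈ 1.430 in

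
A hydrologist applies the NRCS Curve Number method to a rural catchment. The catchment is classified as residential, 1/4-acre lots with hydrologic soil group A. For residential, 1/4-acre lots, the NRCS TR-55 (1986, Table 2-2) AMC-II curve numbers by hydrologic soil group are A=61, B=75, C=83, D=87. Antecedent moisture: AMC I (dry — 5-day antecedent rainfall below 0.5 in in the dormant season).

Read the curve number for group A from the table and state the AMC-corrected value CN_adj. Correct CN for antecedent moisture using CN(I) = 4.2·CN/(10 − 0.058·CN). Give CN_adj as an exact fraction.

NRCS table: residential, 1/4-acre lots, soil group A → CN(II) = 61
Dry (AMC I): CN(I) = 4.2·61/(10 − 0.058·61) = (1281/5)/(3231/500) = 42700/1077 ≈ 39.647

CN_adj = 42700/1077 ≈ 39.647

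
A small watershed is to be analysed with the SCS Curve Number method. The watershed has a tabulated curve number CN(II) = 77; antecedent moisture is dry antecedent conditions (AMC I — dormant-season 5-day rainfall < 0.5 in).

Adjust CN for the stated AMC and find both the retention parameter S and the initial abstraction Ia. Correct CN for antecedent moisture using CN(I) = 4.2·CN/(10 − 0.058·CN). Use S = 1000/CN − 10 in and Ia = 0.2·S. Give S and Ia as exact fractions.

S = 11500/1617 in ≈ 7.112 in; Ia = 2300/1617 in ≈ 1.422 in

CN(I) from CN(II)=77: (4.2·77)/(10 − 0.058·77) = 161700/2767 ≈ 58.439
Max retention: S = 1000/(161700/2767) − 10 = 11500/1617 in (≈ 7.112 in)
Ia = 0.2·(11500/1617) = 2300/1617 in ≈ 1.422 in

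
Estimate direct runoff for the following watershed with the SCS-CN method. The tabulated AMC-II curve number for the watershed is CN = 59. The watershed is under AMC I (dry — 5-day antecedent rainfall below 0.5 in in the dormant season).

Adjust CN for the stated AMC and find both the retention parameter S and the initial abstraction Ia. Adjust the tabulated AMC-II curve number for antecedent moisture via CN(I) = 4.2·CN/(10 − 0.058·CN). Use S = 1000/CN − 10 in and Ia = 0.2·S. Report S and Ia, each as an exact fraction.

Adjust CN=59 to AMC I: 4.2·59/(10 − 0.058·59) → (1239/5) ÷ (3289/500) = 123900/3289 ≈ 37.671
S = 1000/(123900/3289) − 10 = 20500/1239 in ≈ 16.546 in
Initial abstraction Ia = S/5 = (20500/1239)/5 = 4100/1239 ≈ 3.309 in

S = 20500/1239 in ≈ 16.546 in; Ia = 4100/1239 in ≈ 3.309 in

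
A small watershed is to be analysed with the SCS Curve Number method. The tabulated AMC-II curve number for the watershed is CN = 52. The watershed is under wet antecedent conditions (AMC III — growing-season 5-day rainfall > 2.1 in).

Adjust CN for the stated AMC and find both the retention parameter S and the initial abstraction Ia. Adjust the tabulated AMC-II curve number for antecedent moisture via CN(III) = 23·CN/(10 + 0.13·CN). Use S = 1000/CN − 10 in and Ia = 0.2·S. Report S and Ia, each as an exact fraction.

S = 1200/299 in ≈ 4.013 in; Ia = 240/299 in ≈ 0.803 in

CN(III) from CN(II)=52: (23·52)/(10 + 0.13·52) = 29900/419 ≈ 71.360
Max retention: S = 1000/(29900/419) − 10 = 1200/299 in (≈ 4.013 in)
Ia = 0.2·(1200/299) = 240/299 in ≈ 0.803 in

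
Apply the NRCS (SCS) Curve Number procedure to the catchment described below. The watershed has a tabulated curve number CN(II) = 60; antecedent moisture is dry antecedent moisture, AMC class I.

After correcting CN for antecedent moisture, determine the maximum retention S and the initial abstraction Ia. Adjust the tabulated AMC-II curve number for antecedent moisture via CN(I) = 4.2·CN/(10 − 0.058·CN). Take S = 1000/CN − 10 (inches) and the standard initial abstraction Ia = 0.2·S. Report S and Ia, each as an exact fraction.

S = 1000/63 in ≈ 15.873 in; Ia = 200/63 in ≈ 3.175 in

Dry (AMC I): CN(I) = 4.2·60/(10 − 0.058·60) = 252/(163/25) = 6300/163 ≈ 38.650
Max retention: S = 1000/(6300/163) − 10 = 1000/63 in (≈ 15.873 in)
Ia = 0.2S: 0.2·15.873 = 3.175 in (exactly 200/63)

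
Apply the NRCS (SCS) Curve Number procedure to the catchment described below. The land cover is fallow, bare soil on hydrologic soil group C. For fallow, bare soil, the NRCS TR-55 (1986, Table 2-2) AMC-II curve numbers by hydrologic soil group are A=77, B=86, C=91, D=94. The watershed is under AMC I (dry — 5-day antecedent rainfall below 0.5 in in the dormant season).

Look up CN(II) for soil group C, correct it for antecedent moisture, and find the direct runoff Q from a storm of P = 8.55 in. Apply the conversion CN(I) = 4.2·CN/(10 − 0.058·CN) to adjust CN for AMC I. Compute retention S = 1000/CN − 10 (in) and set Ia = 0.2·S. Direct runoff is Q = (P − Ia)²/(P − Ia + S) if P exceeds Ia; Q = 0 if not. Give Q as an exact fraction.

NRCS table: fallow, bare soil, soil group C → CN(II) = 91
Adjust CN=91 to AMC I: 4.2·91/(10 − 0.058·91) → (1911/5) ÷ (2361/500) = 63700/787 ≈ 80.940
Max retention: S = 1000/(63700/787) − 10 = 1500/637 in (≈ 2.355 in)
Initial abstraction Ia = S/5 = (1500/637)/5 = 300/637 ≈ 0.471 in
Excess rainfall: 8.550 − 0.471 = 8.079 in; P > Ia so Q > 0
Q = (102927/12740)²/((102927/12740) + 1500/637) = (10593967329/162307600)/(132927/12740) = 3531322443/564496660 in ≈ 6.256 in

Q = 3531322443/564496660 in ≈ 6.256 in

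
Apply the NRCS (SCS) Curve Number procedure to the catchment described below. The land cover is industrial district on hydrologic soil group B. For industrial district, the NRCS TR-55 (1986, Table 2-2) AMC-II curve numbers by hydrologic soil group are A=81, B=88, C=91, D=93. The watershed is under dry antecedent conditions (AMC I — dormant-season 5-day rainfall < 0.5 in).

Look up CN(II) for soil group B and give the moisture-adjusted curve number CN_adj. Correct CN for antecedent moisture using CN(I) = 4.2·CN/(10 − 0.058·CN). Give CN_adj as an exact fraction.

CN_adj = 3850/51 ≈ 75.490

NRCS table: industrial district, soil group B → CN(II) = 88
Dry (AMC I): CN(I) = 4.2·88/(10 − 0.058·88) = (1848/5)/(612/125) = 3850/51 ≈ 75.490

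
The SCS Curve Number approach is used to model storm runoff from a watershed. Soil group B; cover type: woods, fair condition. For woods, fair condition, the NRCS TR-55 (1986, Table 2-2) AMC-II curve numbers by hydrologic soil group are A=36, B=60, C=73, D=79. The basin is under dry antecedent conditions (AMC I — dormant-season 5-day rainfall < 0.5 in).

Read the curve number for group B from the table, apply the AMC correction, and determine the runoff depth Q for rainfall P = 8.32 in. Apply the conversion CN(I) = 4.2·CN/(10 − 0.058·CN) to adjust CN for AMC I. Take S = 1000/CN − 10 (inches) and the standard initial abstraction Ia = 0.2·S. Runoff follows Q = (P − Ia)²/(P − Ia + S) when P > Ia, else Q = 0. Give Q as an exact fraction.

NRCS table: woods, fair condition, soil group B → CN(II) = 60
Adjust CN=60 to AMC I: 4.2·60/(10 − 0.058·60) → 252 ÷ (163/25) = 6300/163 ≈ 38.650
Retention S: 1000/CN − 10 with CN=38.650 → S = 1000/63 ≈ 15.873 in
Ia = 0.2S: 0.2·15.873 = 3.175 in (exactly 200/63)
Since P=8.320 > Ia=3.175: effective rainfall P−Ia = 8104/1575 in
Runoff Q = (P−Ia)²/(P−Ia+S) = (5.145)²/(5.145+15.873) = 4104676/3258675 ≈ 1.260 in

Q = 4104676/3258675 in ≈ 1.260 in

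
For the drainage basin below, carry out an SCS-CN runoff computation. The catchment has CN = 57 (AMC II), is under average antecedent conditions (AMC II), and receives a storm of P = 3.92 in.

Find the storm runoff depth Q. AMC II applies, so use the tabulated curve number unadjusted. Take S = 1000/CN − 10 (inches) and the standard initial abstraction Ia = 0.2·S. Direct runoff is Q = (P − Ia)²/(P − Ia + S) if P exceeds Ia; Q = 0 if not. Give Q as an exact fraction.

CN(II) = 57; AMC II needs no correction.
S = 1000/57 − 10 = 430/57 in ≈ 7.544 in
Initial abstraction Ia = S/5 = (430/57)/5 = 86/57 ≈ 1.509 in
Since P=3.920 > Ia=1.509: effective rainfall P−Ia = 3436/1425 in
Q: (3436/1425)² ÷ (14186/1425) = 5903048/10107525 in (≈ 0.584 in)

Q = 5903048/10107525 in ≈ 0.584 in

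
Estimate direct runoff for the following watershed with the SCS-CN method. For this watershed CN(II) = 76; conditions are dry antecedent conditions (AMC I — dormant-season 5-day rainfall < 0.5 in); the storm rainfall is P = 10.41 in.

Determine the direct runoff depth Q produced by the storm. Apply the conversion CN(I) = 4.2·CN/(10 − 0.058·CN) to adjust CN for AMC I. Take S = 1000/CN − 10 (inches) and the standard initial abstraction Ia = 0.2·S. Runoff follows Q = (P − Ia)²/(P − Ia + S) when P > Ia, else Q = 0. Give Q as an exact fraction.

Q = 14031113209/2905424900 in ≈ 4.829 in

Dry (AMC I): CN(I) = 4.2·76/(10 − 0.058·76) = (1596/5)/(699/125) = 13300/233 ≈ 57.082
S = 1000/(13300/233) − 10 = 1000/133 in ≈ 7.519 in
Initial abstraction Ia = S/5 = (1000/133)/5 = 200/133 ≈ 1.504 in
P − Ia = 10.410 − 1.504 = 118453/13300 ≈ 8.906 in (> 0, runoff occurs)
Runoff Q = (P−Ia)²/(P−Ia+S) = (8.906)²/(8.906+7.519) = 14031113209/2905424900 ≈ 4.829 in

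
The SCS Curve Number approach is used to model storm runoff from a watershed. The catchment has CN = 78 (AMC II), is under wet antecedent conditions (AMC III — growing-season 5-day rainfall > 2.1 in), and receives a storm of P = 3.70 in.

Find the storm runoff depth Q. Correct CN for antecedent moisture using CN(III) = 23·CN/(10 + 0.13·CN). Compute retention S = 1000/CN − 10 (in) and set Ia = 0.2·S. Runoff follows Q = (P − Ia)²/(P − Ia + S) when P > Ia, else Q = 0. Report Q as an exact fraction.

Q = 960318121/376641330 in ≈ 2.550 in

Wet (AMC III): CN(III) = 23·78/(10 + 0.13·78) = 1794/(1007/50) = 89700/1007 ≈ 89.076
Retention S: 1000/CN − 10 with CN=89.076 → S = 1100/897 ≈ 1.226 in
Initial abstraction Ia = S/5 = (1100/897)/5 = 220/897 ≈ 0.245 in
Excess rainfall: 3.700 − 0.245 = 3.455 in; P > Ia so Q > 0
Q: (30989/8970)² ÷ (41989/8970) = 960318121/376641330 in (≈ 2.550 in)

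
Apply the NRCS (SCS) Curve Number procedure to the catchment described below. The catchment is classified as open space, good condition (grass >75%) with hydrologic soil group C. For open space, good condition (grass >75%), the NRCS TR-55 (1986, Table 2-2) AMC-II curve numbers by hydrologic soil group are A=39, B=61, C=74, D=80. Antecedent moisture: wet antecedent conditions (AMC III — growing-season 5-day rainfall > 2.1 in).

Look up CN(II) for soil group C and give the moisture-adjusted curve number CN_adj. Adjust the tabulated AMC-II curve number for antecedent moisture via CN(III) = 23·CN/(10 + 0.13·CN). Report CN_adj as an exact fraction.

CN_adj = 85100/981 ≈ 86.748

NRCS table: open space, good condition (grass >75%), soil group C → CN(II) = 74
CN(III) from CN(II)=74: (23·74)/(10 + 0.13·74) = 85100/981 ≈ 86.748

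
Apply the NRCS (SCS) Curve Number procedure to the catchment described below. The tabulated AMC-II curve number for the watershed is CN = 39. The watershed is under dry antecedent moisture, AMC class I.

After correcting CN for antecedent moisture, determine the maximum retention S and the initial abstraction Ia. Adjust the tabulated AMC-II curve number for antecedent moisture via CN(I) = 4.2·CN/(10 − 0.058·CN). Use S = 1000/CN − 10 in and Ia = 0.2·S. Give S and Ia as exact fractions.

CN(I) from CN(II)=39: (4.2·39)/(10 − 0.058·39) = 81900/3869 ≈ 21.168
S = 1000/(81900/3869) − 10 = 30500/819 in ≈ 37.241 in
Initial abstraction Ia = S/5 = (30500/819)/5 = 6100/819 ≈ 7.448 in

S = 30500/819 in ≈ 37.241 in; Ia = 6100/819 in ≈ 7.448 in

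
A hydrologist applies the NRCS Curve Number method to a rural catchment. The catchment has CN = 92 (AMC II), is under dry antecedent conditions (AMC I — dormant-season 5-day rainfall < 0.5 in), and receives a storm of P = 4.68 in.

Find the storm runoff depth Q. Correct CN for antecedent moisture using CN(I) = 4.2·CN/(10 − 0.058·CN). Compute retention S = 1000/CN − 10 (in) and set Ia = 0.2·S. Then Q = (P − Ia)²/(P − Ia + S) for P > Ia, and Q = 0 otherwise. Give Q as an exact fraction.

Dry (AMC I): CN(I) = 4.2·92/(10 − 0.058·92) = (1932/5)/(583/125) = 48300/583 ≈ 82.847
Retention S: 1000/CN − 10 with CN=82.847 → S = 1000/483 ≈ 2.070 in
Initial abstraction Ia = S/5 = (1000/483)/5 = 200/483 ≈ 0.414 in
P − Ia = 4.680 − 0.414 = 51511/12075 ≈ 4.266 in (> 0, runoff occurs)
Q = (51511/12075)²/((51511/12075) + 1000/483) = (2653383121/145805625)/(76511/12075) = 2653383121/923870325 in ≈ 2.872 in

Q = 2653383121/923870325 in ≈ 2.872 in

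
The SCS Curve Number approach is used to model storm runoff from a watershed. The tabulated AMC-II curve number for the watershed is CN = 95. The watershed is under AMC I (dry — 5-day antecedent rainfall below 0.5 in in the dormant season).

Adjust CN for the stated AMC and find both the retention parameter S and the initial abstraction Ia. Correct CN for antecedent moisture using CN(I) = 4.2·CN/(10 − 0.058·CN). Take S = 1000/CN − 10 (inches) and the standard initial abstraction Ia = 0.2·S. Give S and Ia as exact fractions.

S = 500/399 in ≈ 1.253 in; Ia = 100/399 in ≈ 0.251 in

Adjust CN=95 to AMC I: 4.2·95/(10 − 0.058·95) → 399 ÷ (449/100) = 39900/449 ≈ 88.864
Max retention: S = 1000/(39900/449) − 10 = 500/399 in (≈ 1.253 in)
Ia = 0.2S: 0.2·1.253 = 0.251 in (exactly 100/399)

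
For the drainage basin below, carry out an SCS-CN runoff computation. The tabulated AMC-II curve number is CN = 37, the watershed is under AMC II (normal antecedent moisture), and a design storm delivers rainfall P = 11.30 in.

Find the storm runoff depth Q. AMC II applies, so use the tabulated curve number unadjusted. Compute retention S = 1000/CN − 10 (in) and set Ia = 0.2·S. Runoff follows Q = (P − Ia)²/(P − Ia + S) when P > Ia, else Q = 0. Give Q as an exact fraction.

AMC II — tabulated CN = 37 applies directly.
Max retention: S = 1000/37 − 10 = 630/37 in (≈ 17.027 in)
Ia = 0.2S: 0.2·17.027 = 3.405 in (exactly 126/37)
P − Ia = 11.300 − 3.405 = 2921/370 ≈ 7.895 in (> 0, runoff occurs)
Runoff Q = (P−Ia)²/(P−Ia+S) = (7.895)²/(7.895+17.027) = 8532241/3411770 ≈ 2.501 in

Q = 8532241/3411770 in ≈ 2.501 in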